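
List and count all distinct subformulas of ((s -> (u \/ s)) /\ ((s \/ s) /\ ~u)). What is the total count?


Formula: ((s -> (u \/ s)) /\ ((s \/ s) /\ ~u))
Subformulas found:
  1. u
  2. s
  3. ~u
  4. (s \/ s)
  5. (u \/ s)
  6. (s -> (u \/ s))
  7. ((s \/ s) /\ ~u)
  8. ((s -> (u \/ s)) /\ ((s \/ s) /\ ~u))
Total distinct subformulas = 8

8


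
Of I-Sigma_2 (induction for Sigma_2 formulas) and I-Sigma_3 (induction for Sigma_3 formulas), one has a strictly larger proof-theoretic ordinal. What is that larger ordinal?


Proof-theoretic ordinal of I-Sigma_2 (induction for Sigma_2 formulas): omega^(omega^omega)
Proof-theoretic ordinal of I-Sigma_3 (induction for Sigma_3 formulas): omega^(omega^(omega^omega))
Comparing: omega^(omega^omega) < omega^(omega^(omega^omega)).
The larger ordinal is omega^(omega^(omega^omega)) (from I-Sigma_3 (induction for Sigma_3 formulas)).

omega^(omega^(omega^omega))


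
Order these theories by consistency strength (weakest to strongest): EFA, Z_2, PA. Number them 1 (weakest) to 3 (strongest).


Ordering by consistency strength:
1. EFA
2. PA
3. Z_2


EFA=1, Z_2=3, PA=2


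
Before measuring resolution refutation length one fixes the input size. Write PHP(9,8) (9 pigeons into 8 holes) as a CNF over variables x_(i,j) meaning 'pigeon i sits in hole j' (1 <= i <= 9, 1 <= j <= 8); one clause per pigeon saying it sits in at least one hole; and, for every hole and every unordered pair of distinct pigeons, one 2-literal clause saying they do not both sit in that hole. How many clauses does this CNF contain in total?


PHP(9,8): 9 pigeons, 8 holes, 9*8 = 72 variables.
- pigeon clauses: one per pigeon -> 9 clauses
- hole clauses: 8 holes * C(9,2) = 8 * 36 -> 288 clauses
Total clauses = 9 + 288 = 297

297


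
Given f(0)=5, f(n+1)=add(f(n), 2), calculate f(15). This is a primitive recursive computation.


f(0) = 5
f(1) = add(f(0), 2) = add(5, 2) = 7
f(2) = add(f(1), 2) = add(7, 2) = 9
f(3) = add(f(2), 2) = add(9, 2) = 11
f(4) = add(f(3), 2) = add(11, 2) = 13
f(5) = add(f(4), 2) = add(13, 2) = 15
f(6) = add(f(5), 2) = add(15, 2) = 17
f(7) = add(f(6), 2) = add(17, 2) = 19
f(8) = add(f(7), 2) = add(19, 2) = 21
f(9) = add(f(8), 2) = add(21, 2) = 23
f(10) = add(f(9), 2) = add(23, 2) = 25
f(11) = add(f(10), 2) = add(25, 2) = 27
f(12) = add(f(11), 2) = add(27, 2) = 29
f(13) = add(f(12), 2) = add(29, 2) = 31
f(14) = add(f(13), 2) = add(31, 2) = 33
f(15) = add(f(14), 2) = add(33, 2) = 35


35


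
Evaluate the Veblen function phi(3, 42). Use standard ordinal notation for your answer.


phi(3, 42):
phi(3, beta) = eta_beta (the beta-th eta number, fixed point of zeta).
phi(3, 42) = eta_42

eta_42


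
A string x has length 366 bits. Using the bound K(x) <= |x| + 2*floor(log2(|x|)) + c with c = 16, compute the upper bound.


floor(log2(366)) = 8
2 * 8 = 16
K(x) <= 366 + 16 + 16 = 398

398


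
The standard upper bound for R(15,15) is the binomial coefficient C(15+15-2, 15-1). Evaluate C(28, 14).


R(15,15) <= C(15+15-2, 15-1) = C(28, 14)
C(28, 14) = 28! / (14! * 14!)
= 40116600

40116600


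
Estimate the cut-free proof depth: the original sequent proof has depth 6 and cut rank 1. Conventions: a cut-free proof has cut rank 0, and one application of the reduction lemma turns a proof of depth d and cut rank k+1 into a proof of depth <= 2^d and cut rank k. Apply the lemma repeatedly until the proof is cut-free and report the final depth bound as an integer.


Each rank reduction sends depth d to at most 2^d; cut rank r needs r reductions.
2_0(6) = 6
2_1(6) = 2^6 = 64
Cut-free depth bound = 64

64


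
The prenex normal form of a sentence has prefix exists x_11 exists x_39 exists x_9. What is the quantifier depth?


Quantifier prefix has 3 quantifier symbols.
Quantifier depth = 3

3


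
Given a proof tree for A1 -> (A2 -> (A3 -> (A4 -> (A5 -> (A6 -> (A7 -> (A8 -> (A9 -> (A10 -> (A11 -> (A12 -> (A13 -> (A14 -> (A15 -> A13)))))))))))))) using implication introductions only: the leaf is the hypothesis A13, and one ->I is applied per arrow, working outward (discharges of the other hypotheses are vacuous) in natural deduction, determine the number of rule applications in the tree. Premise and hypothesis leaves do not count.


The formula has 15 arrows (->); its innermost consequent A13 is one of the antecedents,
so the proof starts from the hypothesis leaf A13 (not a rule application) and closes one arrow per ->I.
Building A1 -> (A2 -> (A3 -> (A4 -> (A5 -> (A6 -> (A7 -> (A8 -> (A9 -> (A10 -> (A11 -> (A12 -> (A13 -> (A14 -> (A15 -> A13)))))))))))))) therefore takes 15 nested implication introductions.
Total inference nodes = 15

15


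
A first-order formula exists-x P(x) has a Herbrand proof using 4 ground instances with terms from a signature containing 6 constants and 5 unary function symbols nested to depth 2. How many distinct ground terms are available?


Herbrand terms by depth:
Depth 0: 6 constants
Depth 1: 30 new terms (running total: 36)
Depth 2: 150 new terms (running total: 186)
Total distinct ground terms = 186

186


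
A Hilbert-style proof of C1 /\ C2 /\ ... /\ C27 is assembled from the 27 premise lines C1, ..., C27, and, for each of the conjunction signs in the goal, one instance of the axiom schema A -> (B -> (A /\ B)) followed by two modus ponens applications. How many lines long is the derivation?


Conjoining 27 premises:
- 27 premise lines
- the goal has 26 conjunction signs; each costs 1 axiom instance + 2 MP = 3 lines: 3 * 26 = 78
Total = 27 + 78 = 105 lines.

105


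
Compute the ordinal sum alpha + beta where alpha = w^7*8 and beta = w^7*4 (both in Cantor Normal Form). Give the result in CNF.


Ordinal addition w^7*8 + w^7*4:
Both terms have the same exponent 7.
w^e*c + w^e*d = w^e*(c+d).
Result = w^7*(8+4) = w^7*12

w^7*12


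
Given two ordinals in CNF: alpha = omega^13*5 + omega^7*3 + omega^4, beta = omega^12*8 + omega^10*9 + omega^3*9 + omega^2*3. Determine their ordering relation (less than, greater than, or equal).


Compare term by term from highest exponent:
alpha = omega^13*5 + omega^7*3 + omega^4
beta = omega^12*8 + omega^10*9 + omega^3*9 + omega^2*3
Term 1: alpha has omega^13*5, beta has omega^12*8
Term 2: alpha has omega^7*3, beta has omega^10*9
Term 3: alpha has omega^4*1, beta has omega^3*9
Term 4: alpha has omega^0*0, beta has omega^2*3
Result: alpha > beta

alpha > beta


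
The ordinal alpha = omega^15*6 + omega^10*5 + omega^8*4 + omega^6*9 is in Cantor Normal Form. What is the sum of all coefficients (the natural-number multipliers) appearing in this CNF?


CNF: omega^15*6 + omega^10*5 + omega^8*4 + omega^6*9
Coefficients: 6 + 5 + 4 + 9 = 24

24


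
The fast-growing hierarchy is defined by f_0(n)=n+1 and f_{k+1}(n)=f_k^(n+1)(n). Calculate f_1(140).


f_1(140) = f_0^141(140)
f_0 adds 1 each time, applied 141 times.
f_1(140) = 140 + 141 = 281

281


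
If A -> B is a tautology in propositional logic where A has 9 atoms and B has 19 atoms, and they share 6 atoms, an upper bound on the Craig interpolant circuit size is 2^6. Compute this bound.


Shared atoms = 6
Craig interpolant size bound = 2^6
= 64

64


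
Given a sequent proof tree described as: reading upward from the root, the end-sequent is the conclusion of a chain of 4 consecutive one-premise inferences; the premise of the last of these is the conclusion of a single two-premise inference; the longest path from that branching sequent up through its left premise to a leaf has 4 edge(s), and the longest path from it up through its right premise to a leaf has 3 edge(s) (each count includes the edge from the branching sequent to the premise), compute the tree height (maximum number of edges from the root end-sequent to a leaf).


Longest path through the left premise: 4 edges (measured from the branching sequent)
Longest path through the right premise: 3 edges
Height of the subtree rooted at the branching sequent: max(4, 3) = 4
The branching sequent sits 4 edges above the root (the chain of one-premise inferences), so height = 4 + 4 = 8

8


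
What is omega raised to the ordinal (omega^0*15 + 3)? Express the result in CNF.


omega^(omega^0*15 + 3):
omega^0 = 1, so the exponent is 15 + 3 = 18 (finite ordinal addition).
Result = omega^18, already a single CNF term.

omega^18


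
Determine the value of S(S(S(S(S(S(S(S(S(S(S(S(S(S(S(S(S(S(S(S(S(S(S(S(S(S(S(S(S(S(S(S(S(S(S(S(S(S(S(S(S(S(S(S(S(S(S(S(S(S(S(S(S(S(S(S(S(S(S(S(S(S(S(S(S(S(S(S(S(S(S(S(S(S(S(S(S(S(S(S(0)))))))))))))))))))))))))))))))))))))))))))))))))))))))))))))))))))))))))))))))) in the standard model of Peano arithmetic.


Counting successors applied to 0:
80 applications of S to 0 = 80

80


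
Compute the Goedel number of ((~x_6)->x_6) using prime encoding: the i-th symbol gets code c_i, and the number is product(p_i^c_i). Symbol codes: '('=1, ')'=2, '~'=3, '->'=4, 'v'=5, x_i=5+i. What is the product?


Formula: ((~x_6)->x_6)
Symbol codes: [1, 1, 3, 11, 2, 4, 11, 2]
Primes: [2, 3, 5, 7, 11, 13, 17, 19]
p_1^1 = 2^1 = 2
p_2^1 = 3^1 = 3
p_3^3 = 5^3 = 125
p_4^11 = 7^11 = 1977326743
p_5^2 = 11^2 = 121
p_6^4 = 13^4 = 28561
p_7^11 = 17^11 = 34271896307633
p_8^2 = 19^2 = 361
Product = 63407965714121842507898561916809250

63407965714121842507898561916809250


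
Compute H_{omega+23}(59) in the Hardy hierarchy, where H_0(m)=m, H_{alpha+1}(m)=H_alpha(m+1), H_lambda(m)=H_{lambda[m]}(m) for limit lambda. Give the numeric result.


H_{omega+23}(59):
Unwind the 23 successor steps: H_{omega+23}(59) = H_omega(59+23) = H_omega(82).
H_omega(m) = H_m(m) = m + m = 2m.
Result = 2 * 82 = 164

164


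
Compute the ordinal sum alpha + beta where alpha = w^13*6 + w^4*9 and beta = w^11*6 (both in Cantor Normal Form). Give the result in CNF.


Ordinal addition (w^13*6 + w^4*9) + w^11*6:
alpha's leading term has exponent 13 > beta's exponent 11, so it survives.
alpha's tail term has exponent 4 < beta's exponent 11, so it is absorbed by beta.
In ordinal addition, any term followed by a strictly larger-exponent term is absorbed.
Result = w^13*6 + w^11*6

w^13*6 + w^11*6


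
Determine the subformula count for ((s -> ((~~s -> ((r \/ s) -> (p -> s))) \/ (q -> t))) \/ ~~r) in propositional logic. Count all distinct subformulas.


Formula: ((s -> ((~~s -> ((r \/ s) -> (p -> s))) \/ (q -> t))) \/ ~~r)
Subformulas found:
  1. q
  2. s
  3. r
  4. t
  5. p
  6. ~s
  7. ~r
  8. ~~s
  9. ~~r
  10. (p -> s)
  11. (q -> t)
  12. (r \/ s)
  13. ((r \/ s) -> (p -> s))
  14. (~~s -> ((r \/ s) -> (p -> s)))
  15. ((~~s -> ((r \/ s) -> (p -> s))) \/ (q -> t))
  16. (s -> ((~~s -> ((r \/ s) -> (p -> s))) \/ (q -> t)))
  17. ((s -> ((~~s -> ((r \/ s) -> (p -> s))) \/ (q -> t))) \/ ~~r)
Total distinct subformulas = 17

17


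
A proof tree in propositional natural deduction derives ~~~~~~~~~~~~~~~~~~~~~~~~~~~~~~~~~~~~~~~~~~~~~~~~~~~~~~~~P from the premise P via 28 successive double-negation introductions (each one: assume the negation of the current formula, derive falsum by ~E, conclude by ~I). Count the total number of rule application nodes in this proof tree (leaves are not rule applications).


Each double-negation introduction (from C infer ~~C) uses 2 inference nodes: one ~E (C and ~C give falsum) and one ~I (discharge ~C).
28 double negations = 28 * 2 = 56 inference nodes.

56


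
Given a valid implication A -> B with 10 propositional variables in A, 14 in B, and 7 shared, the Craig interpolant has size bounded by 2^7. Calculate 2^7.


Shared atoms = 7
Craig interpolant size bound = 2^7
= 128

128


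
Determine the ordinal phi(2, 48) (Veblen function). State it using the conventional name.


phi(2, 48):
phi(2, beta) = zeta_beta (the beta-th zeta number, fixed point of epsilon).
phi(2, 48) = zeta_48

zeta_48


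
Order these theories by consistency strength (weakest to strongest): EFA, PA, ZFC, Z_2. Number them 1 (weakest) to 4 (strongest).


Ordering by consistency strength:
1. EFA
2. PA
3. Z_2
4. ZFC


EFA=1, PA=2, ZFC=4, Z_2=3


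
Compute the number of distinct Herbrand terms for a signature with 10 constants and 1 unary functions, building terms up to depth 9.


Herbrand terms by depth:
Depth 0: 10 constants
Depth 1: 10 new terms (running total: 20)
Depth 2: 10 new terms (running total: 30)
Depth 3: 10 new terms (running total: 40)
Depth 4: 10 new terms (running total: 50)
Depth 5: 10 new terms (running total: 60)
Depth 6: 10 new terms (running total: 70)
Depth 7: 10 new terms (running total: 80)
Depth 8: 10 new terms (running total: 90)
Depth 9: 10 new terms (running total: 100)
Total distinct ground terms = 100

100


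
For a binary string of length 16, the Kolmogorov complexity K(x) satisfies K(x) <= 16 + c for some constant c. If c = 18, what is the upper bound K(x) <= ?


K(x) <= |x| + c = 16 + 18 = 34

34


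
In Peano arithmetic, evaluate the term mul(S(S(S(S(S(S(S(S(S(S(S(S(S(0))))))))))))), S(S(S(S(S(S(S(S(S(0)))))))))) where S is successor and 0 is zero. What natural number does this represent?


mul(S^13(0), S^9(0)):
S^13(0) = 13
S^9(0) = 9
13 * 9 = 117

117


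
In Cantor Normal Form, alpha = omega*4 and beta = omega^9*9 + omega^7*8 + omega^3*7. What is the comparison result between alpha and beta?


Compare term by term from highest exponent:
alpha = omega*4
beta = omega^9*9 + omega^7*8 + omega^3*7
Term 1: alpha has omega^1*4, beta has omega^9*9
Term 2: alpha has omega^0*0, beta has omega^7*8
Term 3: alpha has omega^0*0, beta has omega^3*7
Result: alpha < beta

alpha < beta


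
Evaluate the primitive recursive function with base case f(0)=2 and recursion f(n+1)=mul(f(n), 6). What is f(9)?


f(0) = 2
f(1) = mul(f(0), 6) = mul(2, 6) = 12
f(2) = mul(f(1), 6) = mul(12, 6) = 72
f(3) = mul(f(2), 6) = mul(72, 6) = 432
f(4) = mul(f(3), 6) = mul(432, 6) = 2592
f(5) = mul(f(4), 6) = mul(2592, 6) = 15552
f(6) = mul(f(5), 6) = mul(15552, 6) = 93312
f(7) = mul(f(6), 6) = mul(93312, 6) = 559872
f(8) = mul(f(7), 6) = mul(559872, 6) = 3359232
f(9) = mul(f(8), 6) = mul(3359232, 6) = 20155392


20155392


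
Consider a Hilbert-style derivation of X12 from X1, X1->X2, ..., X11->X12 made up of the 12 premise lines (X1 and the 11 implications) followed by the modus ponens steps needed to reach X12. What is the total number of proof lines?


We have 12 premise lines: X1 and 11 implications.
Each implication is detached once by MP, giving 11 MP lines.
12 premise lines + 11 MP lines = 23 total lines.

23


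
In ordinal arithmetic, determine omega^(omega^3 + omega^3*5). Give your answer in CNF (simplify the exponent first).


omega^(omega^3 + omega^3*5):
Both terms of the exponent have the same exponent 3, so they merge: omega^3 + omega^3*5 = omega^3*(1+5) = omega^3*6.
omega raised to a CNF ordinal is a single CNF term: Result = omega^(omega^3*6)

omega^(omega^3*6)


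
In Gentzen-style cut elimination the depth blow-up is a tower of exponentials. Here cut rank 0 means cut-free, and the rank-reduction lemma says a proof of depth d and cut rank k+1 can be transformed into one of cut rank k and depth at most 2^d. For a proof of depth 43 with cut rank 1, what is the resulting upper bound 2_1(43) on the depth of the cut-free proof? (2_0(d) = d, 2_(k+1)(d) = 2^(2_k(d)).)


Each rank reduction sends depth d to at most 2^d; cut rank r needs r reductions.
2_0(43) = 43
2_1(43) = 2^43 = 8796093022208
Cut-free depth bound = 8796093022208

8796093022208


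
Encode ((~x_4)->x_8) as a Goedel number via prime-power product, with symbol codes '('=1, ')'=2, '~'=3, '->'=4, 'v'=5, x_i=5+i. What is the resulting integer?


Formula: ((~x_4)->x_8)
Symbol codes: [1, 1, 3, 9, 2, 4, 13, 2]
Primes: [2, 3, 5, 7, 11, 13, 17, 19]
p_1^1 = 2^1 = 2
p_2^1 = 3^1 = 3
p_3^3 = 5^3 = 125
p_4^9 = 7^9 = 40353607
p_5^2 = 11^2 = 121
p_6^4 = 13^4 = 28561
p_7^13 = 17^13 = 9904578032905937
p_8^2 = 19^2 = 361
Product = 373977593701657397648626212121589250

373977593701657397648626212121589250


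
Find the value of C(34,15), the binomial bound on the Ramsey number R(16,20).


R(16,20) <= C(16+20-2, 16-1) = C(34, 15)
C(34, 15) = 34! / (15! * 19!)
= 1855967520

1855967520


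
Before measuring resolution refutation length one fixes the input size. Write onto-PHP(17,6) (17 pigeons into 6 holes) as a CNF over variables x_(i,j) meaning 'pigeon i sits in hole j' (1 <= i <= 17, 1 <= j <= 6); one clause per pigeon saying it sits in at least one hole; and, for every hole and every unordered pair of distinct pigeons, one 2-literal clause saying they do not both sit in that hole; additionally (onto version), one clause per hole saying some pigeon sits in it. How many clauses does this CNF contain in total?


onto-PHP(17,6): 17 pigeons, 6 holes, 17*6 = 102 variables.
- pigeon clauses: one per pigeon -> 17 clauses
- hole clauses: 6 holes * C(17,2) = 6 * 136 -> 816 clauses
- onto clauses: one per hole -> 6 clauses
Total clauses = 17 + 816 + 6 = 839

839


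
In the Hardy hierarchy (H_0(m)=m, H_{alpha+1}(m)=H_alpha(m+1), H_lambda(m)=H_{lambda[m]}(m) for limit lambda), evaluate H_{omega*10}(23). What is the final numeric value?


H_{omega*10}(23):
For the Hardy hierarchy, H_{omega*k}(n) = 2^k * n.
2^10 = 1024.
1024 * 23 = 23552

23552


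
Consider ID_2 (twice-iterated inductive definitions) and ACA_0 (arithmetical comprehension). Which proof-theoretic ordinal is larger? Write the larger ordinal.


Proof-theoretic ordinal of ID_2 (twice-iterated inductive definitions): psi_0(epsilon_{Omega_2+1})
Proof-theoretic ordinal of ACA_0 (arithmetical comprehension): epsilon_0
Comparing: epsilon_0 < psi_0(epsilon_{Omega_2+1}).
The larger ordinal is psi_0(epsilon_{Omega_2+1}) (from ID_2 (twice-iterated inductive definitions)).

psi_0(epsilon_{Omega_2+1})


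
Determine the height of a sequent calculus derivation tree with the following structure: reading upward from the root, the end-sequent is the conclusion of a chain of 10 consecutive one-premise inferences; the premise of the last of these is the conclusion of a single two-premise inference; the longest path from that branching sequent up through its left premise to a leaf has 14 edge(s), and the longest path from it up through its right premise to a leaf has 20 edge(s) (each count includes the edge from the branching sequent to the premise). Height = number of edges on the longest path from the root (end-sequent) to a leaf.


Longest path through the left premise: 14 edges (measured from the branching sequent)
Longest path through the right premise: 20 edges
Height of the subtree rooted at the branching sequent: max(14, 20) = 20
The branching sequent sits 10 edges above the root (the chain of one-premise inferences), so height = 20 + 10 = 30

30


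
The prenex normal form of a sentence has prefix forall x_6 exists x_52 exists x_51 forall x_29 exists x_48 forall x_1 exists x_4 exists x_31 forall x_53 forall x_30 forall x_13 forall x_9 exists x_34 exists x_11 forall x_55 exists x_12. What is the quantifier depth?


Quantifier prefix has 16 quantifier symbols.
Quantifier depth = 16

16


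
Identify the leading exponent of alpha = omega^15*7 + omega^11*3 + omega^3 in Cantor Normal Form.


CNF: omega^15*7 + omega^11*3 + omega^3
The leading term is omega^15*7, which has exponent 15.

15


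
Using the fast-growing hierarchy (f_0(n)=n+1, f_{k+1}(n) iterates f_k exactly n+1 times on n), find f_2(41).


f_2(41) = f_1^42(41)
f_1(m) = 2m + 1.
Iterating: f_1^k(n) = 2^k*(n+1) - 1.
f_2(41) = 2^42*(41+1) - 1 = 4398046511104*42 - 1 = 184717953466367

184717953466367


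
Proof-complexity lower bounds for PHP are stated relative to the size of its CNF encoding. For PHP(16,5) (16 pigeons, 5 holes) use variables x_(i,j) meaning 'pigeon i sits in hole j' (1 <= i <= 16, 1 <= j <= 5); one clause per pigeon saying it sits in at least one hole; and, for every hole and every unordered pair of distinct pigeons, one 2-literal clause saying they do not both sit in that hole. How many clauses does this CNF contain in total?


PHP(16,5): 16 pigeons, 5 holes, 16*5 = 80 variables.
- pigeon clauses: one per pigeon -> 16 clauses
- hole clauses: 5 holes * C(16,2) = 5 * 120 -> 600 clauses
Total clauses = 16 + 600 = 616

616


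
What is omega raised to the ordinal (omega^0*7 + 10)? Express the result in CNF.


omega^(omega^0*7 + 10):
omega^0 = 1, so the exponent is 7 + 10 = 17 (finite ordinal addition).
Result = omega^17, already a single CNF term.

omega^17


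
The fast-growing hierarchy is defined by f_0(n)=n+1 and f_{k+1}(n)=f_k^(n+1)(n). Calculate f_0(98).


f_0(98) = 98 + 1 = 99

99


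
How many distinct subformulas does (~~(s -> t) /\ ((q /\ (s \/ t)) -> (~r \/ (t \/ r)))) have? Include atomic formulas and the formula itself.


Formula: (~~(s -> t) /\ ((q /\ (s \/ t)) -> (~r \/ (t \/ r))))
Subformulas found:
  1. r
  2. q
  3. s
  4. t
  5. ~r
  6. (t \/ r)
  7. (s -> t)
  8. (s \/ t)
  9. ~(s -> t)
  10. ~~(s -> t)
  11. (q /\ (s \/ t))
  12. (~r \/ (t \/ r))
  13. ((q /\ (s \/ t)) -> (~r \/ (t \/ r)))
  14. (~~(s -> t) /\ ((q /\ (s \/ t)) -> (~r \/ (t \/ r))))
Total distinct subformulas = 14

14


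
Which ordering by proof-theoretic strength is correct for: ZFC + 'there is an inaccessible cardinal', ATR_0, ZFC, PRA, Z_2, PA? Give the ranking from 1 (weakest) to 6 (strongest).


Ordering by consistency strength:
1. PRA
2. PA
3. ATR_0
4. Z_2
5. ZFC
6. ZFC + 'there is an inaccessible cardinal'


ZFC + 'there is an inaccessible cardinal'=6, ATR_0=3, ZFC=5, PRA=1, Z_2=4, PA=2


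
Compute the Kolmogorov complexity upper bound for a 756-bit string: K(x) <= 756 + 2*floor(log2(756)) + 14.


floor(log2(756)) = 9
2 * 9 = 18
K(x) <= 756 + 18 + 14 = 788

788


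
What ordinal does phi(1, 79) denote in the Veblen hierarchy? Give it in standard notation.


phi(1, 79):
phi(1, beta) = epsilon_beta (the beta-th epsilon number).
phi(1, 79) = epsilon_79

epsilon_79


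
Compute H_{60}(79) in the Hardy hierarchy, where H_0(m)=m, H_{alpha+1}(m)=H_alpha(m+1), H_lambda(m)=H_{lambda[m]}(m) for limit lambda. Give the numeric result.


H_60(79):
For finite ordinals k, H_k(n) = n + k (each successor step adds 1).
H_60(79) = 79 + 60 = 139

139


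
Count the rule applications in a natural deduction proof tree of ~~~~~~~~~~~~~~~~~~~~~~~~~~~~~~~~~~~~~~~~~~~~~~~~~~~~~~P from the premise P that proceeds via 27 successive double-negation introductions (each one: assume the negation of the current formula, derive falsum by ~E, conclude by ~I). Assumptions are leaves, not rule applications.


Each double-negation introduction (from C infer ~~C) uses 2 inference nodes: one ~E (C and ~C give falsum) and one ~I (discharge ~C).
27 double negations = 27 * 2 = 54 inference nodes.

54


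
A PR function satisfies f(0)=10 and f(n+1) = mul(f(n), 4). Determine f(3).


f(0) = 10
f(1) = mul(f(0), 4) = mul(10, 4) = 40
f(2) = mul(f(1), 4) = mul(40, 4) = 160
f(3) = mul(f(2), 4) = mul(160, 4) = 640


640


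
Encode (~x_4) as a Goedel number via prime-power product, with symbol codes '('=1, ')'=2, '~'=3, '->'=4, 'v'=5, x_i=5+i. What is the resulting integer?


Formula: (~x_4)
Symbol codes: [1, 3, 9, 2]
Primes: [2, 3, 5, 7]
p_1^1 = 2^1 = 2
p_2^3 = 3^3 = 27
p_3^9 = 5^9 = 1953125
p_4^2 = 7^2 = 49
Product = 5167968750

5167968750


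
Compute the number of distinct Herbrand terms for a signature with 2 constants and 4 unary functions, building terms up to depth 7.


Herbrand terms by depth:
Depth 0: 2 constants
Depth 1: 8 new terms (running total: 10)
Depth 2: 32 new terms (running total: 42)
Depth 3: 128 new terms (running total: 170)
Depth 4: 512 new terms (running total: 682)
Depth 5: 2048 new terms (running total: 2730)
Depth 6: 8192 new terms (running total: 10922)
Depth 7: 32768 new terms (running total: 43690)
Total distinct ground terms = 43690

43690


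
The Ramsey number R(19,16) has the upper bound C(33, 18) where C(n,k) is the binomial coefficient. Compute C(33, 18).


R(19,16) <= C(19+16-2, 19-1) = C(33, 18)
C(33, 18) = 33! / (18! * 15!)
= 1037158320

1037158320


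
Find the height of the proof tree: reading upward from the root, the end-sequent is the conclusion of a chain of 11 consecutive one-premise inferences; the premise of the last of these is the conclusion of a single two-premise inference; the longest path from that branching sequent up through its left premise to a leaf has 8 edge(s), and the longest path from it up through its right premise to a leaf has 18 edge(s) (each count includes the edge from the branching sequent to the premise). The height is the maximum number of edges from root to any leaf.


Longest path through the left premise: 8 edges (measured from the branching sequent)
Longest path through the right premise: 18 edges
Height of the subtree rooted at the branching sequent: max(8, 18) = 18
The branching sequent sits 11 edges above the root (the chain of one-premise inferences), so height = 18 + 11 = 29

29


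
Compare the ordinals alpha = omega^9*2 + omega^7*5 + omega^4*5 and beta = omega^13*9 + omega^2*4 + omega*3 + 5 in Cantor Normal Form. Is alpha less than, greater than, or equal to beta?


Compare term by term from highest exponent:
alpha = omega^9*2 + omega^7*5 + omega^4*5
beta = omega^13*9 + omega^2*4 + omega*3 + 5
Term 1: alpha has omega^9*2, beta has omega^13*9
Term 2: alpha has omega^7*5, beta has omega^2*4
Term 3: alpha has omega^4*5, beta has omega^1*3
Term 4: alpha has omega^0*0, beta has omega^0*5
Result: alpha < beta

alpha < beta


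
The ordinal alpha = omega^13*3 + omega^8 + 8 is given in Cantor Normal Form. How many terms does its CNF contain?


CNF: omega^13*3 + omega^8 + 8
Count the summands separated by '+':
  term 1: omega^13*3
  term 2: omega^8
  term 3: 8
Total terms = 3

3


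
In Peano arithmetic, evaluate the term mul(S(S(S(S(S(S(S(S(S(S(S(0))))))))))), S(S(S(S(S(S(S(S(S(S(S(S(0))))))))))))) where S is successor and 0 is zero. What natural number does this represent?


mul(S^11(0), S^12(0)):
S^11(0) = 11
S^12(0) = 12
11 * 12 = 132

132


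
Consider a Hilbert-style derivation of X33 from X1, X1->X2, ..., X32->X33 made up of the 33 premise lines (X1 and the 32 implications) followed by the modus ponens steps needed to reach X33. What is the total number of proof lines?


We have 33 premise lines: X1 and 32 implications.
Each implication is detached once by MP, giving 32 MP lines.
33 premise lines + 32 MP lines = 65 total lines.

65


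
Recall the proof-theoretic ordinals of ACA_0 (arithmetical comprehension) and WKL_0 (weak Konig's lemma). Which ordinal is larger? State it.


Proof-theoretic ordinal of ACA_0 (arithmetical comprehension): epsilon_0
Proof-theoretic ordinal of WKL_0 (weak Konig's lemma): omega^omega
Comparing: omega^omega < epsilon_0.
The larger ordinal is epsilon_0 (from ACA_0 (arithmetical comprehension)).

epsilon_0


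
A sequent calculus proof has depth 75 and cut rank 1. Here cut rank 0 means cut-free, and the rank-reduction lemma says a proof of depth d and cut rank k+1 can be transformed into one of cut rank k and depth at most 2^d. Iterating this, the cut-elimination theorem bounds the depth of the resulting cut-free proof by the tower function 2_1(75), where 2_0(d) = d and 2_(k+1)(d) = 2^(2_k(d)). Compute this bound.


Each rank reduction sends depth d to at most 2^d; cut rank r needs r reductions.
2_0(75) = 75
2_1(75) = 2^75 = 37778931862957161709568
Cut-free depth bound = 37778931862957161709568

37778931862957161709568


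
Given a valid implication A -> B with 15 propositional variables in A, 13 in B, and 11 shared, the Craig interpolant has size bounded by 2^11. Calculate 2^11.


Shared atoms = 11
Craig interpolant size bound = 2^11
= 2048

2048


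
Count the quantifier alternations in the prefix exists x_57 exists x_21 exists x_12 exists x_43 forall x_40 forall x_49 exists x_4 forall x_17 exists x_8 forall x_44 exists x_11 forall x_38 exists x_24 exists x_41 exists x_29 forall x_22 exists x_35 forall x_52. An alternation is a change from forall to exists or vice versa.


Walk the prefix and count type changes:
  position 1: exists -> exists
  position 2: exists -> exists
  position 3: exists -> exists
  position 4: exists -> forall <-- alternation
  position 5: forall -> forall
  position 6: forall -> exists <-- alternation
  position 7: exists -> forall <-- alternation
  position 8: forall -> exists <-- alternation
  position 9: exists -> forall <-- alternation
  position 10: forall -> exists <-- alternation
  position 11: exists -> forall <-- alternation
  position 12: forall -> exists <-- alternation
  position 13: exists -> exists
  position 14: exists -> exists
  position 15: exists -> forall <-- alternation
  position 16: forall -> exists <-- alternation
  position 17: exists -> forall <-- alternation
Total alternations = 11

11


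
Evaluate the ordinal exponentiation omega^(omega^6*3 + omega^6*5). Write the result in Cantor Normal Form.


omega^(omega^6*3 + omega^6*5):
Both terms of the exponent have the same exponent 6, so they merge: omega^6*3 + omega^6*5 = omega^6*(3+5) = omega^6*8.
omega raised to a CNF ordinal is a single CNF term: Result = omega^(omega^6*8)

omega^(omega^6*8)


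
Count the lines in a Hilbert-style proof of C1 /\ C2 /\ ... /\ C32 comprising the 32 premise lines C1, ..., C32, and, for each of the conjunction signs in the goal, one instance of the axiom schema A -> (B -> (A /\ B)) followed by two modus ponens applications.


Conjoining 32 premises:
- 32 premise lines
- the goal has 31 conjunction signs; each costs 1 axiom instance + 2 MP = 3 lines: 3 * 31 = 93
Total = 32 + 93 = 125 lines.

125


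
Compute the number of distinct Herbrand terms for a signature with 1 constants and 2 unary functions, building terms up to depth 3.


Herbrand terms by depth:
Depth 0: 1 constants
Depth 1: 2 new terms (running total: 3)
Depth 2: 4 new terms (running total: 7)
Depth 3: 8 new terms (running total: 15)
Total distinct ground terms = 15

15


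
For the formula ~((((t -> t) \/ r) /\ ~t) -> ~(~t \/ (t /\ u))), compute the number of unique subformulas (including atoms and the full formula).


Formula: ~((((t -> t) \/ r) /\ ~t) -> ~(~t \/ (t /\ u)))
Subformulas found:
  1. u
  2. r
  3. t
  4. ~t
  5. (t -> t)
  6. (t /\ u)
  7. ((t -> t) \/ r)
  8. (~t \/ (t /\ u))
  9. ~(~t \/ (t /\ u))
  10. (((t -> t) \/ r) /\ ~t)
  11. ((((t -> t) \/ r) /\ ~t) -> ~(~t \/ (t /\ u)))
  12. ~((((t -> t) \/ r) /\ ~t) -> ~(~t \/ (t /\ u)))
Total distinct subformulas = 12

12


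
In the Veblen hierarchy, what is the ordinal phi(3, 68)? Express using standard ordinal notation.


phi(3, 68):
phi(3, beta) = eta_beta (the beta-th eta number, fixed point of zeta).
phi(3, 68) = eta_68

eta_68


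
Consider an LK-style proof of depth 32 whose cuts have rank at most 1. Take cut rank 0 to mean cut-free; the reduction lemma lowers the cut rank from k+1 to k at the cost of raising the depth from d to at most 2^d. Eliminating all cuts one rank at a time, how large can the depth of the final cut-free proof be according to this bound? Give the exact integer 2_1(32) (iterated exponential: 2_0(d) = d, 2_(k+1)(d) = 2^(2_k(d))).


Each rank reduction sends depth d to at most 2^d; cut rank r needs r reductions.
2_0(32) = 32
2_1(32) = 2^32 = 4294967296
Cut-free depth bound = 4294967296

4294967296


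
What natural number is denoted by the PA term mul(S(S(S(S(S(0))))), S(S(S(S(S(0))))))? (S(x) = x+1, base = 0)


mul(S^5(0), S^5(0)):
S^5(0) = 5
S^5(0) = 5
5 * 5 = 25

25


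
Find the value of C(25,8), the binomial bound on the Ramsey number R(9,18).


R(9,18) <= C(9+18-2, 9-1) = C(25, 8)
C(25, 8) = 25! / (8! * 17!)
= 1081575

1081575


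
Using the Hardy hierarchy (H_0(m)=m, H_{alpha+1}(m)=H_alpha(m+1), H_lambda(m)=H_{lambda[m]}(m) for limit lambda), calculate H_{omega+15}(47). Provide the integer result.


H_{omega+15}(47):
Unwind the 15 successor steps: H_{omega+15}(47) = H_omega(47+15) = H_omega(62).
H_omega(m) = H_m(m) = m + m = 2m.
Result = 2 * 62 = 124

124


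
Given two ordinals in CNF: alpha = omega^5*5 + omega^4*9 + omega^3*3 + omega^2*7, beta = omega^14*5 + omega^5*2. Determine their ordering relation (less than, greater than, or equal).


Compare term by term from highest exponent:
alpha = omega^5*5 + omega^4*9 + omega^3*3 + omega^2*7
beta = omega^14*5 + omega^5*2
Term 1: alpha has omega^5*5, beta has omega^14*5
Term 2: alpha has omega^4*9, beta has omega^5*2
Term 3: alpha has omega^3*3, beta has omega^0*0
Term 4: alpha has omega^2*7, beta has omega^0*0
Result: alpha < beta

alpha < beta


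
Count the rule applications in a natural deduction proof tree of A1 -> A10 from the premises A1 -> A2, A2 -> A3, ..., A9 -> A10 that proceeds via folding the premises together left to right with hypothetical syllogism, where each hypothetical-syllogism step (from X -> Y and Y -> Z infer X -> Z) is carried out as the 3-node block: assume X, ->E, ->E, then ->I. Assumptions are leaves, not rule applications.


There are 9 premises in the chain. The first HS step combines premises 1 and 2; each further premise needs one more HS step.
So 9 premises require 9 - 1 = 8 hypothetical-syllogism steps.
Each HS step uses 3 inference nodes (->E, ->E, ->I).
8 * 3 = 24 total inference nodes.

24


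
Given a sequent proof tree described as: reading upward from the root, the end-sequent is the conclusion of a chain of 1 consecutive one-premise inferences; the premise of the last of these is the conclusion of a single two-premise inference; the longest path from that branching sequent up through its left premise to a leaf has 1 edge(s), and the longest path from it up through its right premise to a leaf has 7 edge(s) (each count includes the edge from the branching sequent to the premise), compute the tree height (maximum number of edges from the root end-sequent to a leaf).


Longest path through the left premise: 1 edges (measured from the branching sequent)
Longest path through the right premise: 7 edges
Height of the subtree rooted at the branching sequent: max(1, 7) = 7
The branching sequent sits 1 edges above the root (the chain of one-premise inferences), so height = 7 + 1 = 8

8


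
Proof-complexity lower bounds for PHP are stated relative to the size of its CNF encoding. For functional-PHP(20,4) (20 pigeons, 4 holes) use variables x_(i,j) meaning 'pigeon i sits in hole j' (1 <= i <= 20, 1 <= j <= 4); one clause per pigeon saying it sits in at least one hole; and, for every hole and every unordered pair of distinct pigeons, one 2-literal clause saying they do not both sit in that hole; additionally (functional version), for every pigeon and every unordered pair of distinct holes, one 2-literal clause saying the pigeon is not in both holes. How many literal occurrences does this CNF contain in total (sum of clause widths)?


functional-PHP(20,4): 20 pigeons, 4 holes, 20*4 = 80 variables.
- pigeon clauses: one per pigeon -> 20 clauses of width 4 -> 80 literals
- hole clauses: 4 holes * C(20,2) = 4 * 190 -> 760 clauses of width 2 -> 1520 literals
- functional clauses: 20 pigeons * C(4,2) = 20 * 6 -> 120 clauses of width 2 -> 240 literals
Total literal occurrences = 80 + 1520 + 240 = 1840

1840


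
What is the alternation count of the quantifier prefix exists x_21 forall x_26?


Walk the prefix and count type changes:
  position 1: exists -> forall <-- alternation
Total alternations = 1

1


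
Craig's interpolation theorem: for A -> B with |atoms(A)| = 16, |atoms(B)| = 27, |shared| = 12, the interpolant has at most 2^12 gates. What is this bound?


Shared atoms = 12
Craig interpolant size bound = 2^12
= 4096

4096


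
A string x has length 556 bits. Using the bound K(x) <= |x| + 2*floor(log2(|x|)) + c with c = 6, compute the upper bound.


floor(log2(556)) = 9
2 * 9 = 18
K(x) <= 556 + 18 + 6 = 580

580


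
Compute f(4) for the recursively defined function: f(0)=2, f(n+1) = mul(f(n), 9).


f(0) = 2
f(1) = mul(f(0), 9) = mul(2, 9) = 18
f(2) = mul(f(1), 9) = mul(18, 9) = 162
f(3) = mul(f(2), 9) = mul(162, 9) = 1458
f(4) = mul(f(3), 9) = mul(1458, 9) = 13122


13122


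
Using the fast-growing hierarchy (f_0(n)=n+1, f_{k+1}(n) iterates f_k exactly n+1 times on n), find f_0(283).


f_0(283) = 283 + 1 = 284

284


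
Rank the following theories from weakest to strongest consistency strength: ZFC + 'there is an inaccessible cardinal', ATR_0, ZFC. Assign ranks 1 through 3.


Ordering by consistency strength:
1. ATR_0
2. ZFC
3. ZFC + 'there is an inaccessible cardinal'


ZFC + 'there is an inaccessible cardinal'=3, ATR_0=1, ZFC=2


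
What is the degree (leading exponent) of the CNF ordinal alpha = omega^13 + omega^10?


CNF: omega^13 + omega^10
The leading term is omega^13, which has exponent 13.

13


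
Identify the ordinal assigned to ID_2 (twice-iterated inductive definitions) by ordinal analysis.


The proof-theoretic ordinal of ID_2 (twice-iterated inductive definitions) is a standard result in ordinal analysis.
This ordinal is the supremum of order types of primitive recursive well-orderings
that the theory can prove to be well-ordered.
For ID_2 (twice-iterated inductive definitions), the proof-theoretic ordinal is psi_0(epsilon_{Omega_2+1}).

psi_0(epsilon_{Omega_2+1})


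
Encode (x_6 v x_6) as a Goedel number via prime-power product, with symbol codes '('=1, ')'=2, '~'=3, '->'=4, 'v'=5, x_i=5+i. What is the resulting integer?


Formula: (x_6 v x_6)
Symbol codes: [1, 11, 5, 11, 2]
Primes: [2, 3, 5, 7, 11]
p_1^1 = 2^1 = 2
p_2^11 = 3^11 = 177147
p_3^5 = 5^5 = 3125
p_4^11 = 7^11 = 1977326743
p_5^2 = 11^2 = 121
Product = 264897359785054631250

264897359785054631250


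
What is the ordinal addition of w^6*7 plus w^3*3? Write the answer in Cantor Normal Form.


Ordinal addition w^6*7 + w^3*3:
Leading exponent of alpha (6) > leading exponent of beta (3).
Since alpha's term has higher exponent than beta's leading term,
the sum is simply alpha followed by beta.
Result = w^6*7 + w^3*3

w^6*7 + w^3*3


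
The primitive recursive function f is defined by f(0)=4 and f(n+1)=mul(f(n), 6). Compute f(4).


f(0) = 4
f(1) = mul(f(0), 6) = mul(4, 6) = 24
f(2) = mul(f(1), 6) = mul(24, 6) = 144
f(3) = mul(f(2), 6) = mul(144, 6) = 864
f(4) = mul(f(3), 6) = mul(864, 6) = 5184


5184


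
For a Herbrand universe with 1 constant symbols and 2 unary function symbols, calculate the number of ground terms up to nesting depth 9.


Herbrand terms by depth:
Depth 0: 1 constants
Depth 1: 2 new terms (running total: 3)
Depth 2: 4 new terms (running total: 7)
Depth 3: 8 new terms (running total: 15)
Depth 4: 16 new terms (running total: 31)
Depth 5: 32 new terms (running total: 63)
Depth 6: 64 new terms (running total: 127)
Depth 7: 128 new terms (running total: 255)
Depth 8: 256 new terms (running total: 511)
Depth 9: 512 new terms (running total: 1023)
Total distinct ground terms = 1023

1023


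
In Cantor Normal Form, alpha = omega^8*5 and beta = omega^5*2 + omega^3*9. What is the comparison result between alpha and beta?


Compare term by term from highest exponent:
alpha = omega^8*5
beta = omega^5*2 + omega^3*9
Term 1: alpha has omega^8*5, beta has omega^5*2
Term 2: alpha has omega^0*0, beta has omega^3*9
Result: alpha > beta

alpha > beta


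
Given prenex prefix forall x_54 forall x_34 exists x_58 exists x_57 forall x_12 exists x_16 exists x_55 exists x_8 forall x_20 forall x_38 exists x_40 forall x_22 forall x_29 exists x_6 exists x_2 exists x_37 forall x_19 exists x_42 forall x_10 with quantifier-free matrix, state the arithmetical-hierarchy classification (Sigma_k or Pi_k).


Leading quantifier is forall, so the class is Pi.
Number of quantifier blocks = alternations + 1 = 10 + 1 = 11.
Classification: Pi_11

Pi_11


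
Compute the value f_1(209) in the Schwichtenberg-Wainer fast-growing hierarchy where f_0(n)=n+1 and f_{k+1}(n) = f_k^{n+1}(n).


f_1(209) = f_0^210(209)
f_0 adds 1 each time, applied 210 times.
f_1(209) = 209 + 210 = 419

419


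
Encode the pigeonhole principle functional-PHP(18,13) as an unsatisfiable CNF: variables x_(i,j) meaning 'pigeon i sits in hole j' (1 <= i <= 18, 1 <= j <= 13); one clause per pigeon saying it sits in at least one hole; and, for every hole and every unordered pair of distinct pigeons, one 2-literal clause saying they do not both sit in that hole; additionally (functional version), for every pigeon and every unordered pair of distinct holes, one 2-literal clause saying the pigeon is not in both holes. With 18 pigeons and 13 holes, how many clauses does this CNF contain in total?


functional-PHP(18,13): 18 pigeons, 13 holes, 18*13 = 234 variables.
- pigeon clauses: one per pigeon -> 18 clauses
- hole clauses: 13 holes * C(18,2) = 13 * 153 -> 1989 clauses
- functional clauses: 18 pigeons * C(13,2) = 18 * 78 -> 1404 clauses
Total clauses = 18 + 1989 + 1404 = 3411

3411
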